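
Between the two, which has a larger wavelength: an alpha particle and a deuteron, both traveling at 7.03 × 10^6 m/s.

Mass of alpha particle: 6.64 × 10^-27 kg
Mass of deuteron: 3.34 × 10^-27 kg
The deuteron has the longer wavelength.

Using λ = h/(mv), since both particles have the same velocity, the wavelength depends only on mass.

For alpha particle: λ₁ = h/(m₁v) = 1.42 × 10^-14 m
For deuteron: λ₂ = h/(m₂v) = 2.82 × 10^-14 m

Since λ ∝ 1/m at constant velocity, the lighter particle has the longer wavelength.

The deuteron has the longer de Broglie wavelength.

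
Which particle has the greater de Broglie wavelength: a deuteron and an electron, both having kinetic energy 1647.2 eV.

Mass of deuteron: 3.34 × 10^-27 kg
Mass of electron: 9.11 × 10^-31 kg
The electron has the longer wavelength.

Using λ = h/√(2mKE):

For deuteron: λ₁ = h/√(2m₁KE) = 4.99 × 10^-13 m
For electron: λ₂ = h/√(2m₂KE) = 3.02 × 10^-11 m

Since λ ∝ 1/√m at constant kinetic energy, the lighter particle has the longer wavelength.

The electron has the longer de Broglie wavelength.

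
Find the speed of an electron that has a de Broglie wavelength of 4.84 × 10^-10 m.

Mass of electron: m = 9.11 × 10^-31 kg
1.50 × 10^6 m/s

From the de Broglie relation λ = h/(mv), we solve for v:

v = h/(mλ)
v = (6.626 × 10^-34 J·s) / (9.11 × 10^-31 kg × 4.84 × 10^-10 m)
v = 1.50 × 10^6 m/s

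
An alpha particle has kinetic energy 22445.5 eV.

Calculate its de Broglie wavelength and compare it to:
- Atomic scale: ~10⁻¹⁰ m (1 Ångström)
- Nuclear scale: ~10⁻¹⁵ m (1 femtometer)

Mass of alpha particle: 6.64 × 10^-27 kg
λ = 9.59 × 10^-14 m, which is between nuclear and atomic scales.

Using λ = h/√(2mKE):

KE = 22445.5 eV = 3.596 × 10^-15 J

λ = h/√(2mKE)
λ = (6.626 × 10^-34 J·s) / √(2 × 6.64 × 10^-27 kg × 3.596 × 10^-15 J)
λ = 9.59 × 10^-14 m

Comparison:
- Atomic scale (10⁻¹⁰ m): λ is 0.00096× this size
- Nuclear scale (10⁻¹⁵ m): λ is 96× this size

The wavelength is between nuclear and atomic scales.

This wavelength is appropriate for probing atomic structure but too large for nuclear physics experiments.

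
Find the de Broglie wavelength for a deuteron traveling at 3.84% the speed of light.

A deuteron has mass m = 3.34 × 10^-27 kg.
1.72 × 10^-14 m

Using the de Broglie relation λ = h/(mv):

v = 3.84% × c = 1.151 × 10^7 m/s

λ = h/(mv)
λ = (6.626 × 10^-34 J·s) / (3.34 × 10^-27 kg × 1.151 × 10^7 m/s)
λ = 1.72 × 10^-14 m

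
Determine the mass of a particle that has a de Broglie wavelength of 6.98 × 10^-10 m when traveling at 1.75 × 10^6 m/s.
5.42 × 10^-31 kg

From the de Broglie relation λ = h/(mv), we solve for m:

m = h/(λv)
m = (6.626 × 10^-34 J·s) / (6.98 × 10^-10 m × 1.75 × 10^6 m/s)
m = 5.42 × 10^-31 kg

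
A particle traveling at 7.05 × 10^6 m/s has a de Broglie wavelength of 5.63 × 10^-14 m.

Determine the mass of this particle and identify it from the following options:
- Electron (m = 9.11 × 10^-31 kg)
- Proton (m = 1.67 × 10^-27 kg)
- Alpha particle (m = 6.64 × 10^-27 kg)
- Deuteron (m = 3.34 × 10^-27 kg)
The particle is a proton.

From λ = h/(mv), solve for mass:

m = h/(λv)
m = (6.626 × 10^-34 J·s) / (5.63 × 10^-14 m × 7.05 × 10^6 m/s)
m = 1.67 × 10^-27 kg

Comparing with the listed masses, this is closest to a proton.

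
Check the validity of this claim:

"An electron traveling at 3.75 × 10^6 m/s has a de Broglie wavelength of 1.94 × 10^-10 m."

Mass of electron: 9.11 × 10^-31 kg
True

The claim is correct.

Using λ = h/(mv):
λ = (6.626 × 10^-34 J·s) / (9.11 × 10^-31 kg × 3.75 × 10^6 m/s)
λ = 1.94 × 10^-10 m

This matches the claimed value.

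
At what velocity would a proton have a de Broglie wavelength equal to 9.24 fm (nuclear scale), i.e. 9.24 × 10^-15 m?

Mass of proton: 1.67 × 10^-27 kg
4.29 × 10^7 m/s

From λ = h/(mv), solve for v:

v = h/(mλ)
v = (6.626 × 10^-34 J·s) / (1.67 × 10^-27 kg × 9.24 × 10^-15 m)
v = 4.29 × 10^7 m/s

Note: This velocity is 14.3% of the speed of light, so relativistic corrections would be needed for a more accurate calculation.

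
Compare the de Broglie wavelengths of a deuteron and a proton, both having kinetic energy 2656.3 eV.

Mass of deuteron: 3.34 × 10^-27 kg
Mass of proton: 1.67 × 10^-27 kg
The proton has the longer wavelength.

Using λ = h/√(2mKE):

For deuteron: λ₁ = h/√(2m₁KE) = 3.93 × 10^-13 m
For proton: λ₂ = h/√(2m₂KE) = 5.56 × 10^-13 m

Since λ ∝ 1/√m at constant kinetic energy, the lighter particle has the longer wavelength.

The proton has the longer de Broglie wavelength.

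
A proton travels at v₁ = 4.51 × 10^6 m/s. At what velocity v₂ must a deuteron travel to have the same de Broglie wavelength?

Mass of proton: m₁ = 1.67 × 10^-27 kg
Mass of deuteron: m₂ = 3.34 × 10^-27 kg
v₂ = 2.26 × 10^6 m/s

For equal de Broglie wavelengths: λ₁ = λ₂

h/(m₁v₁) = h/(m₂v₂)
m₁v₁ = m₂v₂
v₂ = v₁ · (m₁/m₂)

v₂ = 4.51 × 10^6 m/s × (1.67 × 10^-27 kg / 3.34 × 10^-27 kg)
v₂ = 2.26 × 10^6 m/s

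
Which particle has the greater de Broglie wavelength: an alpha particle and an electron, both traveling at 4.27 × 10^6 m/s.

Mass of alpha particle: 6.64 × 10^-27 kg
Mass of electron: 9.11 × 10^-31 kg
The electron has the longer wavelength.

Using λ = h/(mv), since both particles have the same velocity, the wavelength depends only on mass.

For alpha particle: λ₁ = h/(m₁v) = 2.34 × 10^-14 m
For electron: λ₂ = h/(m₂v) = 1.70 × 10^-10 m

Since λ ∝ 1/m at constant velocity, the lighter particle has the longer wavelength.

The electron has the longer de Broglie wavelength.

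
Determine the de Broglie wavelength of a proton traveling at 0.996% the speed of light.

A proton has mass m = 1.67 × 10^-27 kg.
1.33 × 10^-13 m

Using the de Broglie relation λ = h/(mv):

v = 0.996% × c = 2.986 × 10^6 m/s

λ = h/(mv)
λ = (6.626 × 10^-34 J·s) / (1.67 × 10^-27 kg × 2.986 × 10^6 m/s)
λ = 1.33 × 10^-13 m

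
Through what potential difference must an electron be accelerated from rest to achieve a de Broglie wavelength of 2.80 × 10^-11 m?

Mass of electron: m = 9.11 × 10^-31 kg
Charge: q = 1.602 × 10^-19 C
1.92 × 10^3 V

From λ = h/√(2mqV), we solve for V:

λ² = h²/(2mqV)
V = h²/(2mqλ²)
V = (6.626 × 10^-34 J·s)² / (2 × 9.11 × 10^-31 kg × 1.602 × 10^-19 C × (2.80 × 10^-11 m)²)
V = 1.92 × 10^3 V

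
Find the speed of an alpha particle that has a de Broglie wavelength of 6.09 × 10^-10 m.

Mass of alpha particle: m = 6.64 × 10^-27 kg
1.64 × 10^2 m/s

From the de Broglie relation λ = h/(mv), we solve for v:

v = h/(mλ)
v = (6.626 × 10^-34 J·s) / (6.64 × 10^-27 kg × 6.09 × 10^-10 m)
v = 1.64 × 10^2 m/s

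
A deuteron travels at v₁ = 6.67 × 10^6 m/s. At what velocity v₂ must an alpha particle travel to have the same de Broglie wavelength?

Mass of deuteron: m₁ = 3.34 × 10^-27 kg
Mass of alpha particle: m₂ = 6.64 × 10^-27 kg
v₂ = 3.36 × 10^6 m/s

For equal de Broglie wavelengths: λ₁ = λ₂

h/(m₁v₁) = h/(m₂v₂)
m₁v₁ = m₂v₂
v₂ = v₁ · (m₁/m₂)

v₂ = 6.67 × 10^6 m/s × (3.34 × 10^-27 kg / 6.64 × 10^-27 kg)
v₂ = 3.36 × 10^6 m/s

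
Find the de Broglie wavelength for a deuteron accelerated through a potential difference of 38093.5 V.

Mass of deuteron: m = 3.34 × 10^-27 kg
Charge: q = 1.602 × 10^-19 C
1.04 × 10^-13 m

When a particle is accelerated through voltage V, it gains kinetic energy KE = qV.

The de Broglie wavelength is then λ = h/√(2mqV):

λ = h/√(2mqV)
λ = (6.626 × 10^-34 J·s) / √(2 × 3.34 × 10^-27 kg × 1.602 × 10^-19 C × 38093.5 V)
λ = 1.04 × 10^-13 m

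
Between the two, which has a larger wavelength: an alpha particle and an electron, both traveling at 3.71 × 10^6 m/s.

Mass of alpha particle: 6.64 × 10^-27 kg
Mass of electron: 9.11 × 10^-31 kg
The electron has the longer wavelength.

Using λ = h/(mv), since both particles have the same velocity, the wavelength depends only on mass.

For alpha particle: λ₁ = h/(m₁v) = 2.69 × 10^-14 m
For electron: λ₂ = h/(m₂v) = 1.96 × 10^-10 m

Since λ ∝ 1/m at constant velocity, the lighter particle has the longer wavelength.

The electron has the longer de Broglie wavelength.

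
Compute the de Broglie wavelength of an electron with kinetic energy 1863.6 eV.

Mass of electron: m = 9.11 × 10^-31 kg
2.84 × 10^-11 m

Using λ = h/√(2mKE):

First convert KE to Joules: KE = 1863.6 eV = 2.986 × 10^-16 J

λ = h/√(2mKE)
λ = (6.626 × 10^-34 J·s) / √(2 × 9.11 × 10^-31 kg × 2.986 × 10^-16 J)
λ = 2.84 × 10^-11 m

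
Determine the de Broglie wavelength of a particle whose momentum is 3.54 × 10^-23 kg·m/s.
1.87 × 10^-11 m

Using the de Broglie relation λ = h/p:

λ = h/p
λ = (6.626 × 10^-34 J·s) / (3.54 × 10^-23 kg·m/s)
λ = 1.87 × 10^-11 m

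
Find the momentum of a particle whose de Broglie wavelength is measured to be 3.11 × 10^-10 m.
2.13 × 10^-24 kg·m/s

From the de Broglie relation λ = h/p, we solve for p:

p = h/λ
p = (6.626 × 10^-34 J·s) / (3.11 × 10^-10 m)
p = 2.13 × 10^-24 kg·m/s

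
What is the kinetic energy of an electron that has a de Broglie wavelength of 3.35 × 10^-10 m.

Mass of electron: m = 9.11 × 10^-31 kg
2.15 × 10^-18 J (or 13.4 eV)

From λ = h/√(2mKE), we solve for KE:

λ² = h²/(2mKE)
KE = h²/(2mλ²)
KE = (6.626 × 10^-34 J·s)² / (2 × 9.11 × 10^-31 kg × (3.35 × 10^-10 m)²)
KE = 2.15 × 10^-18 J
KE = 13.4 eV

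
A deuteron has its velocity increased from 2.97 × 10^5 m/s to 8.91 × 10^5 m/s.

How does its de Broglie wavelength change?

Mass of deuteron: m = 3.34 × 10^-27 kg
The wavelength decreases by a factor of 3.

Using λ = h/(mv):

Initial wavelength: λ₁ = h/(mv₁) = 6.68 × 10^-13 m
Final wavelength: λ₂ = h/(mv₂) = 2.23 × 10^-13 m

Since λ ∝ 1/v, when velocity increases by a factor of 3, the wavelength decreases by a factor of 3.

λ₂/λ₁ = v₁/v₂ = 1/3

The wavelength decreases by a factor of 3.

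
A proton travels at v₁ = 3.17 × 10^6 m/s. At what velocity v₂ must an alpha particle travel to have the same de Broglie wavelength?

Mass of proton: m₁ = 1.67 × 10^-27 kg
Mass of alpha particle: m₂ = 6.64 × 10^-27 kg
v₂ = 7.97 × 10^5 m/s

For equal de Broglie wavelengths: λ₁ = λ₂

h/(m₁v₁) = h/(m₂v₂)
m₁v₁ = m₂v₂
v₂ = v₁ · (m₁/m₂)

v₂ = 3.17 × 10^6 m/s × (1.67 × 10^-27 kg / 6.64 × 10^-27 kg)
v₂ = 7.97 × 10^5 m/s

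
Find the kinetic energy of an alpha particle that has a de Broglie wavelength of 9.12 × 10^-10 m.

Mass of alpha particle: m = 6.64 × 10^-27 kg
3.97 × 10^-23 J (or 2.48 × 10^-4 eV)

From λ = h/√(2mKE), we solve for KE:

λ² = h²/(2mKE)
KE = h²/(2mλ²)
KE = (6.626 × 10^-34 J·s)² / (2 × 6.64 × 10^-27 kg × (9.12 × 10^-10 m)²)
KE = 3.97 × 10^-23 J
KE = 2.48 × 10^-4 eV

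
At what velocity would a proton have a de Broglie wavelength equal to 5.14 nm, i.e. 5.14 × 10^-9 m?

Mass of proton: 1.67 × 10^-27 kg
7.72 × 10^1 m/s

From λ = h/(mv), solve for v:

v = h/(mλ)
v = (6.626 × 10^-34 J·s) / (1.67 × 10^-27 kg × 5.14 × 10^-9 m)
v = 7.72 × 10^1 m/s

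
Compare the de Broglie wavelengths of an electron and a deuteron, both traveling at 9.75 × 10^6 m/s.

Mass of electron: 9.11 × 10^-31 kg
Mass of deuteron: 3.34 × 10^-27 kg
The electron has the longer wavelength.

Using λ = h/(mv), since both particles have the same velocity, the wavelength depends only on mass.

For electron: λ₁ = h/(m₁v) = 7.46 × 10^-11 m
For deuteron: λ₂ = h/(m₂v) = 2.03 × 10^-14 m

Since λ ∝ 1/m at constant velocity, the lighter particle has the longer wavelength.

The electron has the longer de Broglie wavelength.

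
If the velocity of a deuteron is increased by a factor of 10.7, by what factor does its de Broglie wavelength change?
The wavelength decreases by a factor of 10.7.

From λ = h/(mv), the wavelength is inversely proportional to velocity:

λ ∝ 1/v

If v → 10.7v, then λ → λ/10.7

When velocity is increased by a factor of 10.7, the wavelength decreases by a factor of 10.7.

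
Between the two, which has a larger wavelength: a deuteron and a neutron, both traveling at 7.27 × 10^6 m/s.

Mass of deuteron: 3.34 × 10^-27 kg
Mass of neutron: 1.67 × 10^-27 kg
The neutron has the longer wavelength.

Using λ = h/(mv), since both particles have the same velocity, the wavelength depends only on mass.

For deuteron: λ₁ = h/(m₁v) = 2.73 × 10^-14 m
For neutron: λ₂ = h/(m₂v) = 5.46 × 10^-14 m

Since λ ∝ 1/m at constant velocity, the lighter particle has the longer wavelength.

The neutron has the longer de Broglie wavelength.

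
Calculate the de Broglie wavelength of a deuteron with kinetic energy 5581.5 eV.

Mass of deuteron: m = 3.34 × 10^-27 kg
2.71 × 10^-13 m

Using λ = h/√(2mKE):

First convert KE to Joules: KE = 5581.5 eV = 8.943 × 10^-16 J

λ = h/√(2mKE)
λ = (6.626 × 10^-34 J·s) / √(2 × 3.34 × 10^-27 kg × 8.943 × 10^-16 J)
λ = 2.71 × 10^-13 m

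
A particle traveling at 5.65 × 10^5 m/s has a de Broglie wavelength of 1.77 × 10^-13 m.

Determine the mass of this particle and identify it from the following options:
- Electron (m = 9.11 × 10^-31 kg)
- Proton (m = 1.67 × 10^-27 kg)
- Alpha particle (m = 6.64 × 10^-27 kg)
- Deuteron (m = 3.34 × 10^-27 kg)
The particle is an alpha particle.

From λ = h/(mv), solve for mass:

m = h/(λv)
m = (6.626 × 10^-34 J·s) / (1.77 × 10^-13 m × 5.65 × 10^5 m/s)
m = 6.63 × 10^-27 kg

Comparing with the listed masses, this is closest to an alpha particle.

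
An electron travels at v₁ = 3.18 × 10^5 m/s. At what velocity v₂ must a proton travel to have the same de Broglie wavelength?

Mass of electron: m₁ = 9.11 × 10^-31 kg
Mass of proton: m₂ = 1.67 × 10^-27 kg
v₂ = 1.73 × 10^2 m/s

For equal de Broglie wavelengths: λ₁ = λ₂

h/(m₁v₁) = h/(m₂v₂)
m₁v₁ = m₂v₂
v₂ = v₁ · (m₁/m₂)

v₂ = 3.18 × 10^5 m/s × (9.11 × 10^-31 kg / 1.67 × 10^-27 kg)
v₂ = 1.73 × 10^2 m/s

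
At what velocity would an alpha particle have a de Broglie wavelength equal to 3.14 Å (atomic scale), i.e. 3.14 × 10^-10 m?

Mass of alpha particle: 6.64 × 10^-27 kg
3.18 × 10^2 m/s

From λ = h/(mv), solve for v:

v = h/(mλ)
v = (6.626 × 10^-34 J·s) / (6.64 × 10^-27 kg × 3.14 × 10^-10 m)
v = 3.18 × 10^2 m/s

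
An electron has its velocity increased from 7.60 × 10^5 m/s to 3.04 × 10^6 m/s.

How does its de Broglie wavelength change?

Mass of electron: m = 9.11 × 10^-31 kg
The wavelength decreases by a factor of 4.

Using λ = h/(mv):

Initial wavelength: λ₁ = h/(mv₁) = 9.57 × 10^-10 m
Final wavelength: λ₂ = h/(mv₂) = 2.39 × 10^-10 m

Since λ ∝ 1/v, when velocity increases by a factor of 4, the wavelength decreases by a factor of 4.

λ₂/λ₁ = v₁/v₂ = 1/4

The wavelength decreases by a factor of 4.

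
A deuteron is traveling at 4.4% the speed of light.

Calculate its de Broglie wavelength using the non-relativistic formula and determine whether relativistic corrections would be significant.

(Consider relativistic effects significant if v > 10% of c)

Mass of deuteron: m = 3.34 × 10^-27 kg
No, relativistic corrections are not needed.

Using the non-relativistic de Broglie formula λ = h/(mv):

v = 4.4% × c = 1.319 × 10^7 m/s

λ = h/(mv)
λ = (6.626 × 10^-34 J·s) / (3.34 × 10^-27 kg × 1.319 × 10^7 m/s)
λ = 1.50 × 10^-14 m

Since v = 4.4% of c < 10% of c, relativistic corrections are NOT significant and this non-relativistic result is a good approximation.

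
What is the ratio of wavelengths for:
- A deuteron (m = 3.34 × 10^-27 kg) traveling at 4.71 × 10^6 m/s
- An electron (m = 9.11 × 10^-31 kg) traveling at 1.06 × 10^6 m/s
λ₁/λ₂ = 6.14 × 10^-5

Using λ = h/(mv):

λ₁ = h/(m₁v₁) = 4.21 × 10^-14 m
λ₂ = h/(m₂v₂) = 6.86 × 10^-10 m

Ratio λ₁/λ₂ = (m₂v₂)/(m₁v₁)
         = (9.11 × 10^-31 kg × 1.06 × 10^6 m/s) / (3.34 × 10^-27 kg × 4.71 × 10^6 m/s)
         = 6.14 × 10^-5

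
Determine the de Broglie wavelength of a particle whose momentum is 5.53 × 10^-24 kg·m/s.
1.20 × 10^-10 m

Using the de Broglie relation λ = h/p:

λ = h/p
λ = (6.626 × 10^-34 J·s) / (5.53 × 10^-24 kg·m/s)
λ = 1.20 × 10^-10 m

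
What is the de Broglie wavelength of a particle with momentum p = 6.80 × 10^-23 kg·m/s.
9.74 × 10^-12 m

Using the de Broglie relation λ = h/p:

λ = h/p
λ = (6.626 × 10^-34 J·s) / (6.80 × 10^-23 kg·m/s)
λ = 9.74 × 10^-12 m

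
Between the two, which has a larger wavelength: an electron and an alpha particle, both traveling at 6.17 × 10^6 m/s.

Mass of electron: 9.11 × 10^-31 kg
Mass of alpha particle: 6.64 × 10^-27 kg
The electron has the longer wavelength.

Using λ = h/(mv), since both particles have the same velocity, the wavelength depends only on mass.

For electron: λ₁ = h/(m₁v) = 1.18 × 10^-10 m
For alpha particle: λ₂ = h/(m₂v) = 1.62 × 10^-14 m

Since λ ∝ 1/m at constant velocity, the lighter particle has the longer wavelength.

The electron has the longer de Broglie wavelength.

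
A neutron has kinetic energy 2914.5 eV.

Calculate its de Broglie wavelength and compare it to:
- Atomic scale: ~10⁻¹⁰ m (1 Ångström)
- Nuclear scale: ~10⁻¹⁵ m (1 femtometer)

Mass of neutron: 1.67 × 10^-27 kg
λ = 5.31 × 10^-13 m, which is between nuclear and atomic scales.

Using λ = h/√(2mKE):

KE = 2914.5 eV = 4.670 × 10^-16 J

λ = h/√(2mKE)
λ = (6.626 × 10^-34 J·s) / √(2 × 1.67 × 10^-27 kg × 4.670 × 10^-16 J)
λ = 5.31 × 10^-13 m

Comparison:
- Atomic scale (10⁻¹⁰ m): λ is 0.0053× this size
- Nuclear scale (10⁻¹⁵ m): λ is 5.3e+02× this size

The wavelength is between nuclear and atomic scales.

This wavelength is appropriate for probing atomic structure but too large for nuclear physics experiments.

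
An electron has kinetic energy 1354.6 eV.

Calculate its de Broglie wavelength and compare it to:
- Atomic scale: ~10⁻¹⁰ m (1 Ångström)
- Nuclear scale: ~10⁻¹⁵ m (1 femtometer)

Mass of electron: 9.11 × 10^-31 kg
λ = 3.33 × 10^-11 m, which is between nuclear and atomic scales.

Using λ = h/√(2mKE):

KE = 1354.6 eV = 2.170 × 10^-16 J

λ = h/√(2mKE)
λ = (6.626 × 10^-34 J·s) / √(2 × 9.11 × 10^-31 kg × 2.170 × 10^-16 J)
λ = 3.33 × 10^-11 m

Comparison:
- Atomic scale (10⁻¹⁰ m): λ is 0.33× this size
- Nuclear scale (10⁻¹⁵ m): λ is 3.3e+04× this size

The wavelength is between nuclear and atomic scales.

This wavelength is appropriate for probing atomic structure but too large for nuclear physics experiments.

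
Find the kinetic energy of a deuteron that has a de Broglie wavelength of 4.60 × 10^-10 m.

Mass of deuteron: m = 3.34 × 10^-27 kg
3.11 × 10^-22 J (or 1.94 × 10^-3 eV)

From λ = h/√(2mKE), we solve for KE:

λ² = h²/(2mKE)
KE = h²/(2mλ²)
KE = (6.626 × 10^-34 J·s)² / (2 × 3.34 × 10^-27 kg × (4.60 × 10^-10 m)²)
KE = 3.11 × 10^-22 J
KE = 1.94 × 10^-3 eV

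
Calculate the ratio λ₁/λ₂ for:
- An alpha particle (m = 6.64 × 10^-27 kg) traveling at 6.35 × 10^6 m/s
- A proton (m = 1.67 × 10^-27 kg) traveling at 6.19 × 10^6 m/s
λ₁/λ₂ = 0.245

Using λ = h/(mv):

λ₁ = h/(m₁v₁) = 1.57 × 10^-14 m
λ₂ = h/(m₂v₂) = 6.41 × 10^-14 m

Ratio λ₁/λ₂ = (m₂v₂)/(m₁v₁)
         = (1.67 × 10^-27 kg × 6.19 × 10^6 m/s) / (6.64 × 10^-27 kg × 6.35 × 10^6 m/s)
         = 0.245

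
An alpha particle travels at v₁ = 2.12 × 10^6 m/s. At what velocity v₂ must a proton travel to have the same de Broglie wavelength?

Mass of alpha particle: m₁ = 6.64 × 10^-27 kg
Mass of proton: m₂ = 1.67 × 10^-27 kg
v₂ = 8.43 × 10^6 m/s

For equal de Broglie wavelengths: λ₁ = λ₂

h/(m₁v₁) = h/(m₂v₂)
m₁v₁ = m₂v₂
v₂ = v₁ · (m₁/m₂)

v₂ = 2.12 × 10^6 m/s × (6.64 × 10^-27 kg / 1.67 × 10^-27 kg)
v₂ = 8.43 × 10^6 m/s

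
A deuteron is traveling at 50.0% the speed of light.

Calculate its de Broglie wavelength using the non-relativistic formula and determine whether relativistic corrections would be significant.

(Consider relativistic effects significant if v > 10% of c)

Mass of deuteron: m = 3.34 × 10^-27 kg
Yes, relativistic corrections are needed.

Using the non-relativistic de Broglie formula λ = h/(mv):

v = 50.0% × c = 1.499 × 10^8 m/s

λ = h/(mv)
λ = (6.626 × 10^-34 J·s) / (3.34 × 10^-27 kg × 1.499 × 10^8 m/s)
λ = 1.32 × 10^-15 m

Since v = 50.0% of c > 10% of c, relativistic corrections ARE significant and the actual wavelength would differ from this non-relativistic estimate.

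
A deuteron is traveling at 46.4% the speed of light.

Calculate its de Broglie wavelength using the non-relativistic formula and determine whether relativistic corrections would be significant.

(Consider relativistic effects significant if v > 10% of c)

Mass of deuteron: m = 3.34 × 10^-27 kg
Yes, relativistic corrections are needed.

Using the non-relativistic de Broglie formula λ = h/(mv):

v = 46.4% × c = 1.391 × 10^8 m/s

λ = h/(mv)
λ = (6.626 × 10^-34 J·s) / (3.34 × 10^-27 kg × 1.391 × 10^8 m/s)
λ = 1.43 × 10^-15 m

Since v = 46.4% of c > 10% of c, relativistic corrections ARE significant and the actual wavelength would differ from this non-relativistic estimate.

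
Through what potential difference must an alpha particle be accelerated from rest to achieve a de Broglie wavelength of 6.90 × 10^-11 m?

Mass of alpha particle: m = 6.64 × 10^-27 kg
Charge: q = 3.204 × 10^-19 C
2.17 × 10^-2 V

From λ = h/√(2mqV), we solve for V:

λ² = h²/(2mqV)
V = h²/(2mqλ²)
V = (6.626 × 10^-34 J·s)² / (2 × 6.64 × 10^-27 kg × 3.204 × 10^-19 C × (6.90 × 10^-11 m)²)
V = 2.17 × 10^-2 V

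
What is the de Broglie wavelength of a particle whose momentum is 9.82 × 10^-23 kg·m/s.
6.75 × 10^-12 m

Using the de Broglie relation λ = h/p:

λ = h/p
λ = (6.626 × 10^-34 J·s) / (9.82 × 10^-23 kg·m/s)
λ = 6.75 × 10^-12 m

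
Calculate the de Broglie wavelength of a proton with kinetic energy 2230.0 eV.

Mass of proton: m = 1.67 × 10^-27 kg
6.07 × 10^-13 m

Using λ = h/√(2mKE):

First convert KE to Joules: KE = 2230.0 eV = 3.573 × 10^-16 J

λ = h/√(2mKE)
λ = (6.626 × 10^-34 J·s) / √(2 × 1.67 × 10^-27 kg × 3.573 × 10^-16 J)
λ = 6.07 × 10^-13 m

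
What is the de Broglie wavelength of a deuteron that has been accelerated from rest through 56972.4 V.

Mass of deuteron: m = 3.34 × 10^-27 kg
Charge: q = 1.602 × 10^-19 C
8.49 × 10^-14 m

When a particle is accelerated through voltage V, it gains kinetic energy KE = qV.

The de Broglie wavelength is then λ = h/√(2mqV):

λ = h/√(2mqV)
λ = (6.626 × 10^-34 J·s) / √(2 × 3.34 × 10^-27 kg × 1.602 × 10^-19 C × 56972.4 V)
λ = 8.49 × 10^-14 m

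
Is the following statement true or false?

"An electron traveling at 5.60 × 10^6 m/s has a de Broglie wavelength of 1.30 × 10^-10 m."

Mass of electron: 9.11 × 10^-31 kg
True

The claim is correct.

Using λ = h/(mv):
λ = (6.626 × 10^-34 J·s) / (9.11 × 10^-31 kg × 5.60 × 10^6 m/s)
λ = 1.30 × 10^-10 m

This matches the claimed value.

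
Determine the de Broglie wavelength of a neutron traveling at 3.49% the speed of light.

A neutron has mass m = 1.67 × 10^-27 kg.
3.79 × 10^-14 m

Using the de Broglie relation λ = h/(mv):

v = 3.49% × c = 1.046 × 10^7 m/s

λ = h/(mv)
λ = (6.626 × 10^-34 J·s) / (1.67 × 10^-27 kg × 1.046 × 10^7 m/s)
λ = 3.79 × 10^-14 m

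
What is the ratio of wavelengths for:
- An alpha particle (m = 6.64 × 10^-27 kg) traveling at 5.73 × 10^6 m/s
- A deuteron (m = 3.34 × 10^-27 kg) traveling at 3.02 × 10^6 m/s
λ₁/λ₂ = 0.265

Using λ = h/(mv):

λ₁ = h/(m₁v₁) = 1.74 × 10^-14 m
λ₂ = h/(m₂v₂) = 6.57 × 10^-14 m

Ratio λ₁/λ₂ = (m₂v₂)/(m₁v₁)
         = (3.34 × 10^-27 kg × 3.02 × 10^6 m/s) / (6.64 × 10^-27 kg × 5.73 × 10^6 m/s)
         = 0.265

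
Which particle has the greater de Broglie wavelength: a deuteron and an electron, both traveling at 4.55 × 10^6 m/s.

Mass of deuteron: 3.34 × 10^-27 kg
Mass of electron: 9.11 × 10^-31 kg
The electron has the longer wavelength.

Using λ = h/(mv), since both particles have the same velocity, the wavelength depends only on mass.

For deuteron: λ₁ = h/(m₁v) = 4.36 × 10^-14 m
For electron: λ₂ = h/(m₂v) = 1.60 × 10^-10 m

Since λ ∝ 1/m at constant velocity, the lighter particle has the longer wavelength.

The electron has the longer de Broglie wavelength.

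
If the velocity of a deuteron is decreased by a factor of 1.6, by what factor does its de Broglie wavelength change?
The wavelength increases by a factor of 1.6.

From λ = h/(mv), the wavelength is inversely proportional to velocity:

λ ∝ 1/v

If v → v/1.6, then λ → 1.6λ

When velocity is decreased by a factor of 1.6, the wavelength increases by a factor of 1.6.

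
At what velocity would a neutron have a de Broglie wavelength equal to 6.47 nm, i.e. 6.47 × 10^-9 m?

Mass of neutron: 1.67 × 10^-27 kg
6.13 × 10^1 m/s

From λ = h/(mv), solve for v:

v = h/(mλ)
v = (6.626 × 10^-34 J·s) / (1.67 × 10^-27 kg × 6.47 × 10^-9 m)
v = 6.13 × 10^1 m/s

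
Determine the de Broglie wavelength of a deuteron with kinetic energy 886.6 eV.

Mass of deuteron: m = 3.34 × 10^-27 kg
6.80 × 10^-13 m

Using λ = h/√(2mKE):

First convert KE to Joules: KE = 886.6 eV = 1.420 × 10^-16 J

λ = h/√(2mKE)
λ = (6.626 × 10^-34 J·s) / √(2 × 3.34 × 10^-27 kg × 1.420 × 10^-16 J)
λ = 6.80 × 10^-13 m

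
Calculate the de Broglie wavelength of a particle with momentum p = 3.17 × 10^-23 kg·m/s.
2.09 × 10^-11 m

Using the de Broglie relation λ = h/p:

λ = h/p
λ = (6.626 × 10^-34 J·s) / (3.17 × 10^-23 kg·m/s)
λ = 2.09 × 10^-11 m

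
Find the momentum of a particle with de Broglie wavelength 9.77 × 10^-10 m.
6.78 × 10^-25 kg·m/s

From the de Broglie relation λ = h/p, we solve for p:

p = h/λ
p = (6.626 × 10^-34 J·s) / (9.77 × 10^-10 m)
p = 6.78 × 10^-25 kg·m/s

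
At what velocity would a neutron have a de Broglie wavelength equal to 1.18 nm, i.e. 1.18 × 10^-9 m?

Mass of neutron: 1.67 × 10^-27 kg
3.36 × 10^2 m/s

From λ = h/(mv), solve for v:

v = h/(mλ)
v = (6.626 × 10^-34 J·s) / (1.67 × 10^-27 kg × 1.18 × 10^-9 m)
v = 3.36 × 10^2 m/s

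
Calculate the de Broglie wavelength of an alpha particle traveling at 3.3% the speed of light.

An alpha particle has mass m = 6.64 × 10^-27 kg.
1.01 × 10^-14 m

Using the de Broglie relation λ = h/(mv):

v = 3.3% × c = 9.893 × 10^6 m/s

λ = h/(mv)
λ = (6.626 × 10^-34 J·s) / (6.64 × 10^-27 kg × 9.893 × 10^6 m/s)
λ = 1.01 × 10^-14 m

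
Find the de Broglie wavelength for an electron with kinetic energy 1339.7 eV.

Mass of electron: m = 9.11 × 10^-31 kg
3.35 × 10^-11 m

Using λ = h/√(2mKE):

First convert KE to Joules: KE = 1339.7 eV = 2.146 × 10^-16 J

λ = h/√(2mKE)
λ = (6.626 × 10^-34 J·s) / √(2 × 9.11 × 10^-31 kg × 2.146 × 10^-16 J)
λ = 3.35 × 10^-11 m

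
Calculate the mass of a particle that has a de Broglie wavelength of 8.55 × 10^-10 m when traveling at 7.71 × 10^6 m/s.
1.01 × 10^-31 kg

From the de Broglie relation λ = h/(mv), we solve for m:

m = h/(λv)
m = (6.626 × 10^-34 J·s) / (8.55 × 10^-10 m × 7.71 × 10^6 m/s)
m = 1.01 × 10^-31 kg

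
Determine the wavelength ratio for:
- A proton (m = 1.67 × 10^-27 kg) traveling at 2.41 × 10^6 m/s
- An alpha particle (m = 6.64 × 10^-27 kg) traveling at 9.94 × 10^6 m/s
λ₁/λ₂ = 16.4

Using λ = h/(mv):

λ₁ = h/(m₁v₁) = 1.65 × 10^-13 m
λ₂ = h/(m₂v₂) = 1.00 × 10^-14 m

Ratio λ₁/λ₂ = (m₂v₂)/(m₁v₁)
         = (6.64 × 10^-27 kg × 9.94 × 10^6 m/s) / (1.67 × 10^-27 kg × 2.41 × 10^6 m/s)
         = 16.4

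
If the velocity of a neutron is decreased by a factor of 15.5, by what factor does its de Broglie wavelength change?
The wavelength increases by a factor of 15.5.

From λ = h/(mv), the wavelength is inversely proportional to velocity:

λ ∝ 1/v

If v → v/15.5, then λ → 15.5λ

When velocity is decreased by a factor of 15.5, the wavelength increases by a factor of 15.5.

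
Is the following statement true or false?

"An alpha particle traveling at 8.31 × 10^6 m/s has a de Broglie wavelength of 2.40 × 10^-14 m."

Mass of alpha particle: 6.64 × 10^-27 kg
False

The claim is incorrect.

Using λ = h/(mv):
λ = (6.626 × 10^-34 J·s) / (6.64 × 10^-27 kg × 8.31 × 10^6 m/s)
λ = 1.20 × 10^-14 m

The actual wavelength differs from the claimed 2.40 × 10^-14 m.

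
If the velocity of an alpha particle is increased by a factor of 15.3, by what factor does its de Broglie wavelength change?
The wavelength decreases by a factor of 15.3.

From λ = h/(mv), the wavelength is inversely proportional to velocity:

λ ∝ 1/v

If v → 15.3v, then λ → λ/15.3

When velocity is increased by a factor of 15.3, the wavelength decreases by a factor of 15.3.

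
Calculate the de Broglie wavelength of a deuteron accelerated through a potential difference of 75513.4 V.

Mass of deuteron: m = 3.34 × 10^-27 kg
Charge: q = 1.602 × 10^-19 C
7.37 × 10^-14 m

When a particle is accelerated through voltage V, it gains kinetic energy KE = qV.

The de Broglie wavelength is then λ = h/√(2mqV):

λ = h/√(2mqV)
λ = (6.626 × 10^-34 J·s) / √(2 × 3.34 × 10^-27 kg × 1.602 × 10^-19 C × 75513.4 V)
λ = 7.37 × 10^-14 m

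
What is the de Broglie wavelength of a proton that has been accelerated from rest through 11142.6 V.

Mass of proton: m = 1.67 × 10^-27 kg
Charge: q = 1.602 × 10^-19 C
2.71 × 10^-13 m

When a particle is accelerated through voltage V, it gains kinetic energy KE = qV.

The de Broglie wavelength is then λ = h/√(2mqV):

λ = h/√(2mqV)
λ = (6.626 × 10^-34 J·s) / √(2 × 1.67 × 10^-27 kg × 1.602 × 10^-19 C × 11142.6 V)
λ = 2.71 × 10^-13 m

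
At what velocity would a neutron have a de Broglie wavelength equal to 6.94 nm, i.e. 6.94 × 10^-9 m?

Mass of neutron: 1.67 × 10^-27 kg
5.72 × 10^1 m/s

From λ = h/(mv), solve for v:

v = h/(mλ)
v = (6.626 × 10^-34 J·s) / (1.67 × 10^-27 kg × 6.94 × 10^-9 m)
v = 5.72 × 10^1 m/s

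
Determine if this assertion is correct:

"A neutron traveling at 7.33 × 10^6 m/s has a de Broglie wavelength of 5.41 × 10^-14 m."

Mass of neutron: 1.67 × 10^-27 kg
True

The claim is correct.

Using λ = h/(mv):
λ = (6.626 × 10^-34 J·s) / (1.67 × 10^-27 kg × 7.33 × 10^6 m/s)
λ = 5.41 × 10^-14 m

This matches the claimed value.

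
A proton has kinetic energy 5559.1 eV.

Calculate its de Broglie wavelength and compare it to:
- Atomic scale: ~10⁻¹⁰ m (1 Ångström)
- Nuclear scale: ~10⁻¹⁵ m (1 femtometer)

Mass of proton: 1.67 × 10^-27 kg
λ = 3.84 × 10^-13 m, which is between nuclear and atomic scales.

Using λ = h/√(2mKE):

KE = 5559.1 eV = 8.907 × 10^-16 J

λ = h/√(2mKE)
λ = (6.626 × 10^-34 J·s) / √(2 × 1.67 × 10^-27 kg × 8.907 × 10^-16 J)
λ = 3.84 × 10^-13 m

Comparison:
- Atomic scale (10⁻¹⁰ m): λ is 0.0038× this size
- Nuclear scale (10⁻¹⁵ m): λ is 3.8e+02× this size

The wavelength is between nuclear and atomic scales.

This wavelength is appropriate for probing atomic structure but too large for nuclear physics experiments.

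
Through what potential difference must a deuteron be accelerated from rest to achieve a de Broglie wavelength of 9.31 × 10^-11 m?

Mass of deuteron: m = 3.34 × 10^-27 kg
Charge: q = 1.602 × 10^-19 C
4.73 × 10^-2 V

From λ = h/√(2mqV), we solve for V:

λ² = h²/(2mqV)
V = h²/(2mqλ²)
V = (6.626 × 10^-34 J·s)² / (2 × 3.34 × 10^-27 kg × 1.602 × 10^-19 C × (9.31 × 10^-11 m)²)
V = 4.73 × 10^-2 V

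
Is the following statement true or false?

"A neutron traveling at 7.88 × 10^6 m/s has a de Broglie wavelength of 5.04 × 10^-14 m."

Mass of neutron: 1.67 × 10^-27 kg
True

The claim is correct.

Using λ = h/(mv):
λ = (6.626 × 10^-34 J·s) / (1.67 × 10^-27 kg × 7.88 × 10^6 m/s)
λ = 5.04 × 10^-14 m

This matches the claimed value.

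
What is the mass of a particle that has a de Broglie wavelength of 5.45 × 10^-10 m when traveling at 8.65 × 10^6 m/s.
1.41 × 10^-31 kg

From the de Broglie relation λ = h/(mv), we solve for m:

m = h/(λv)
m = (6.626 × 10^-34 J·s) / (5.45 × 10^-10 m × 8.65 × 10^6 m/s)
m = 1.41 × 10^-31 kg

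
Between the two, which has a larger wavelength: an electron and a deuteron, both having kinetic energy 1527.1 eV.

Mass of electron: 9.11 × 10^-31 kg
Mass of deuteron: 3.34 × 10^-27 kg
The electron has the longer wavelength.

Using λ = h/√(2mKE):

For electron: λ₁ = h/√(2m₁KE) = 3.14 × 10^-11 m
For deuteron: λ₂ = h/√(2m₂KE) = 5.18 × 10^-13 m

Since λ ∝ 1/√m at constant kinetic energy, the lighter particle has the longer wavelength.

The electron has the longer de Broglie wavelength.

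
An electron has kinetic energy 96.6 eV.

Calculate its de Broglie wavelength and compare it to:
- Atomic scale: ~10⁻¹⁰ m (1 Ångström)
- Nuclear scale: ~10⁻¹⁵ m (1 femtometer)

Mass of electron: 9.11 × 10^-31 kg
λ = 1.25 × 10^-10 m, which is larger than typical atomic dimensions (~1 Å).

Using λ = h/√(2mKE):

KE = 96.6 eV = 1.548 × 10^-17 J

λ = h/√(2mKE)
λ = (6.626 × 10^-34 J·s) / √(2 × 9.11 × 10^-31 kg × 1.548 × 10^-17 J)
λ = 1.25 × 10^-10 m

Comparison:
- Atomic scale (10⁻¹⁰ m): λ is 1.2× this size
- Nuclear scale (10⁻¹⁵ m): λ is 1.2e+05× this size

The wavelength is larger than typical atomic dimensions (~1 Å).

This wavelength is significant for atomic-scale phenomena like electron diffraction from crystal lattices.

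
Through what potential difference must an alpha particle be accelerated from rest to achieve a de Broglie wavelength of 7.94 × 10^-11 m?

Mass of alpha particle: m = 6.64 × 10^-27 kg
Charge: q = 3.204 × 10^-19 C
1.64 × 10^-2 V

From λ = h/√(2mqV), we solve for V:

λ² = h²/(2mqV)
V = h²/(2mqλ²)
V = (6.626 × 10^-34 J·s)² / (2 × 6.64 × 10^-27 kg × 3.204 × 10^-19 C × (7.94 × 10^-11 m)²)
V = 1.64 × 10^-2 V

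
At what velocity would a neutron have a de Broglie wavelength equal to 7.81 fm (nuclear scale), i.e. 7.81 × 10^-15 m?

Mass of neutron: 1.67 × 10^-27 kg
5.08 × 10^7 m/s

From λ = h/(mv), solve for v:

v = h/(mλ)
v = (6.626 × 10^-34 J·s) / (1.67 × 10^-27 kg × 7.81 × 10^-15 m)
v = 5.08 × 10^7 m/s

Note: This velocity is 16.9% of the speed of light, so relativistic corrections would be needed for a more accurate calculation.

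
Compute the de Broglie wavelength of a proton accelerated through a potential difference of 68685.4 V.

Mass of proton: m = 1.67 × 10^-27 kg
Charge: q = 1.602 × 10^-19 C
1.09 × 10^-13 m

When a particle is accelerated through voltage V, it gains kinetic energy KE = qV.

The de Broglie wavelength is then λ = h/√(2mqV):

λ = h/√(2mqV)
λ = (6.626 × 10^-34 J·s) / √(2 × 1.67 × 10^-27 kg × 1.602 × 10^-19 C × 68685.4 V)
λ = 1.09 × 10^-13 m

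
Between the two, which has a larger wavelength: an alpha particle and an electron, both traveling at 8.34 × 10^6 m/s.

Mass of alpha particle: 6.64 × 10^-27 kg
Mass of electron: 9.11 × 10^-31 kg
The electron has the longer wavelength.

Using λ = h/(mv), since both particles have the same velocity, the wavelength depends only on mass.

For alpha particle: λ₁ = h/(m₁v) = 1.20 × 10^-14 m
For electron: λ₂ = h/(m₂v) = 8.72 × 10^-11 m

Since λ ∝ 1/m at constant velocity, the lighter particle has the longer wavelength.

The electron has the longer de Broglie wavelength.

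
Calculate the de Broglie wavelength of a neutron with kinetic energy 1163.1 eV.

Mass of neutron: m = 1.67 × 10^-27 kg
8.40 × 10^-13 m

Using λ = h/√(2mKE):

First convert KE to Joules: KE = 1163.1 eV = 1.863 × 10^-16 J

λ = h/√(2mKE)
λ = (6.626 × 10^-34 J·s) / √(2 × 1.67 × 10^-27 kg × 1.863 × 10^-16 J)
λ = 8.40 × 10^-13 m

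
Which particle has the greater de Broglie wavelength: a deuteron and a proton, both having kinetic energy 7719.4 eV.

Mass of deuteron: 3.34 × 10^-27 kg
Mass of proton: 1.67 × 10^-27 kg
The proton has the longer wavelength.

Using λ = h/√(2mKE):

For deuteron: λ₁ = h/√(2m₁KE) = 2.31 × 10^-13 m
For proton: λ₂ = h/√(2m₂KE) = 3.26 × 10^-13 m

Since λ ∝ 1/√m at constant kinetic energy, the lighter particle has the longer wavelength.

The proton has the longer de Broglie wavelength.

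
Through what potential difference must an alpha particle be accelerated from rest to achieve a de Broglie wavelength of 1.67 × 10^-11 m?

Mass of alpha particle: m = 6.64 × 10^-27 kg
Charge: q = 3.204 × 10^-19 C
3.70 × 10^-1 V

From λ = h/√(2mqV), we solve for V:

λ² = h²/(2mqV)
V = h²/(2mqλ²)
V = (6.626 × 10^-34 J·s)² / (2 × 6.64 × 10^-27 kg × 3.204 × 10^-19 C × (1.67 × 10^-11 m)²)
V = 3.70 × 10^-1 V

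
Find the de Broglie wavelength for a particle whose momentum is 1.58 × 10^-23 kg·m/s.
4.19 × 10^-11 m

Using the de Broglie relation λ = h/p:

λ = h/p
λ = (6.626 × 10^-34 J·s) / (1.58 × 10^-23 kg·m/s)
λ = 4.19 × 10^-11 m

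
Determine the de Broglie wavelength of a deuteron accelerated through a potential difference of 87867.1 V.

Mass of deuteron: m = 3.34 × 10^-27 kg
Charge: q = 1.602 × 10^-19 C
6.83 × 10^-14 m

When a particle is accelerated through voltage V, it gains kinetic energy KE = qV.

The de Broglie wavelength is then λ = h/√(2mqV):

λ = h/√(2mqV)
λ = (6.626 × 10^-34 J·s) / √(2 × 3.34 × 10^-27 kg × 1.602 × 10^-19 C × 87867.1 V)
λ = 6.83 × 10^-14 m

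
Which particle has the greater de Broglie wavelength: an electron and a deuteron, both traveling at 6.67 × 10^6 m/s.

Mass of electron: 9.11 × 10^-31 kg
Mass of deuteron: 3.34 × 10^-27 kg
The electron has the longer wavelength.

Using λ = h/(mv), since both particles have the same velocity, the wavelength depends only on mass.

For electron: λ₁ = h/(m₁v) = 1.09 × 10^-10 m
For deuteron: λ₂ = h/(m₂v) = 2.97 × 10^-14 m

Since λ ∝ 1/m at constant velocity, the lighter particle has the longer wavelength.

The electron has the longer de Broglie wavelength.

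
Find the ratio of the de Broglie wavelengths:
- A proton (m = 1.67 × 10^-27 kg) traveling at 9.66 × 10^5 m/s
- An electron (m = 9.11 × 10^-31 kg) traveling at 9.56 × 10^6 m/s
λ₁/λ₂ = 5.40 × 10^-3

Using λ = h/(mv):

λ₁ = h/(m₁v₁) = 4.11 × 10^-13 m
λ₂ = h/(m₂v₂) = 7.61 × 10^-11 m

Ratio λ₁/λ₂ = (m₂v₂)/(m₁v₁)
         = (9.11 × 10^-31 kg × 9.56 × 10^6 m/s) / (1.67 × 10^-27 kg × 9.66 × 10^5 m/s)
         = 5.40 × 10^-3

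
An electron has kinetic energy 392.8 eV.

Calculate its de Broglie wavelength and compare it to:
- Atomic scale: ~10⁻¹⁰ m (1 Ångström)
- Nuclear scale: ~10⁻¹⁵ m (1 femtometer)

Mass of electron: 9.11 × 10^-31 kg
λ = 6.19 × 10^-11 m, which is between nuclear and atomic scales.

Using λ = h/√(2mKE):

KE = 392.8 eV = 6.293 × 10^-17 J

λ = h/√(2mKE)
λ = (6.626 × 10^-34 J·s) / √(2 × 9.11 × 10^-31 kg × 6.293 × 10^-17 J)
λ = 6.19 × 10^-11 m

Comparison:
- Atomic scale (10⁻¹⁰ m): λ is 0.62× this size
- Nuclear scale (10⁻¹⁵ m): λ is 6.2e+04× this size

The wavelength is between nuclear and atomic scales.

This wavelength is appropriate for probing atomic structure but too large for nuclear physics experiments.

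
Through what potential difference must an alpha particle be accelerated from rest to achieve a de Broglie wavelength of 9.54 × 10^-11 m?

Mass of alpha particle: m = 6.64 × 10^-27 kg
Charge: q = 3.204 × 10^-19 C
1.13 × 10^-2 V

From λ = h/√(2mqV), we solve for V:

λ² = h²/(2mqV)
V = h²/(2mqλ²)
V = (6.626 × 10^-34 J·s)² / (2 × 6.64 × 10^-27 kg × 3.204 × 10^-19 C × (9.54 × 10^-11 m)²)
V = 1.13 × 10^-2 V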